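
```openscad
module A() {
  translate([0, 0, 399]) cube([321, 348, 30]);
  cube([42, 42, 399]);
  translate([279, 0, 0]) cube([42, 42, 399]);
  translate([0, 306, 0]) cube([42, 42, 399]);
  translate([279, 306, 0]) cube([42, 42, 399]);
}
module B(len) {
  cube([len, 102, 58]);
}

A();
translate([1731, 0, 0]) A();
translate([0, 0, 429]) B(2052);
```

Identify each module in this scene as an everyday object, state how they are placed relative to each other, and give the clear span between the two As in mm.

A is a stool. B is a beam. A beam spans the tops of two stools. The clear span between the two stools is 1410 mm.

Second stool starts at x = 1731; first ends at x = 321; clear span = 1731 − 321 = 1410 mm.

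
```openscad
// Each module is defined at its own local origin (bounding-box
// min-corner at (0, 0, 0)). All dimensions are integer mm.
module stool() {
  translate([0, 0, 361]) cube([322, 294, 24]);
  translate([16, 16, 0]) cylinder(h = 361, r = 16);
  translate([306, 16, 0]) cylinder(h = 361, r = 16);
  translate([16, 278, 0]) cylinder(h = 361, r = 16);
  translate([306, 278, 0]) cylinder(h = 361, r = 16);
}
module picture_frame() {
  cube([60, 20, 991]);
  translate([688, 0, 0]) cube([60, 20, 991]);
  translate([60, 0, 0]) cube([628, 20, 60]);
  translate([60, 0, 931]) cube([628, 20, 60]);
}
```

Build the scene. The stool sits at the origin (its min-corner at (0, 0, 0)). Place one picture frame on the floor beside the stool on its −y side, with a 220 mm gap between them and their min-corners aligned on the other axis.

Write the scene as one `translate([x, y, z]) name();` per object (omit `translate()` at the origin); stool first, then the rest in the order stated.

stool();
translate([0, -240, 0]) picture_frame();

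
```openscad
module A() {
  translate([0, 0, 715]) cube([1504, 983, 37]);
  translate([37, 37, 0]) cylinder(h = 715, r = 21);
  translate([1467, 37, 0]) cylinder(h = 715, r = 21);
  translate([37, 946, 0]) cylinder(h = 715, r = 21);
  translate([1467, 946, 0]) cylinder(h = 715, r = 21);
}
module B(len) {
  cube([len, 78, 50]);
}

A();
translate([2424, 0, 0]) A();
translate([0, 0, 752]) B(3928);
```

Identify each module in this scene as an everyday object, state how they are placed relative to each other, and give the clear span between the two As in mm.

A is a table. B is a beam. A beam spans the tops of two tables. The clear span between the two tables is 920 mm.

Second table starts at x = 2424; first ends at x = 1504; clear span = 2424 − 1504 = 920 mm.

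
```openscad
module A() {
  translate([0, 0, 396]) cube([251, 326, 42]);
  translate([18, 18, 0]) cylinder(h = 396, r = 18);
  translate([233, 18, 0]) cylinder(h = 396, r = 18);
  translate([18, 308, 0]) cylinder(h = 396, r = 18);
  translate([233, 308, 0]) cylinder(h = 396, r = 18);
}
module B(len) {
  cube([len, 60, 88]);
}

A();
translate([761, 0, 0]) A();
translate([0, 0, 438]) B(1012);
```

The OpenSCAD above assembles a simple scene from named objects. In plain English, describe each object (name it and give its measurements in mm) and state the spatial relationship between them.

A is a four-legged stool. The seat is a 251×326×42 mm slab whose top surface is at z = 438 mm; four round legs, each 36 mm in diameter, run from the floor (z = 0) to the underside of the seat, each leg's axis is inset half a diameter from the nearest pair of seat edges (so the leg's bounding box is flush with the corner).

B is a rectangular beam 1012 mm long (x), 60 mm deep (y), 88 mm thick (z).

The beam spans the tops of two stools placed 510 mm apart, resting at z = 438 mm.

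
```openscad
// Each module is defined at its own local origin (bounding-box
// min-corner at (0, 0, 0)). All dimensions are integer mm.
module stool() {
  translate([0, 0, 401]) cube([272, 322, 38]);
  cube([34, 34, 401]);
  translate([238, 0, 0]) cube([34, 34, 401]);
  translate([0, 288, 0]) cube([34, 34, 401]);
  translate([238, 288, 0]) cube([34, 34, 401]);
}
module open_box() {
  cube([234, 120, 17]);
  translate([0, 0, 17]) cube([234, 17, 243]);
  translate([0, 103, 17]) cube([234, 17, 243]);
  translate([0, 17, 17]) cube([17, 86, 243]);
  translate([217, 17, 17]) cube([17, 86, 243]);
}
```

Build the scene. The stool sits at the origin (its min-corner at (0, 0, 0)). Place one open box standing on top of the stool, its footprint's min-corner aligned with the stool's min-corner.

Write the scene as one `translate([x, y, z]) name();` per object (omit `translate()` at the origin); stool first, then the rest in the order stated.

stool();
translate([0, 0, 439]) open_box();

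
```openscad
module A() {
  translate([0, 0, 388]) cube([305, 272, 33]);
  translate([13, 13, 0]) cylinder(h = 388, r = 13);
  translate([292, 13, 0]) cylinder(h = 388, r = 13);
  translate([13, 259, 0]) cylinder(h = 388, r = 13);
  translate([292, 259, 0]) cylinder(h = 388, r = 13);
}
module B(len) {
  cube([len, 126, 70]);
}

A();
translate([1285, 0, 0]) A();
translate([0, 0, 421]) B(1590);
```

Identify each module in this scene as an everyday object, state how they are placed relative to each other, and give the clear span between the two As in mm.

Second stool starts at x = 1285; first ends at x = 305; clear span = 1285 − 305 = 980 mm.

A is a stool. B is a beam. A beam spans the tops of two stools. The clear span between the two stools is 980 mm.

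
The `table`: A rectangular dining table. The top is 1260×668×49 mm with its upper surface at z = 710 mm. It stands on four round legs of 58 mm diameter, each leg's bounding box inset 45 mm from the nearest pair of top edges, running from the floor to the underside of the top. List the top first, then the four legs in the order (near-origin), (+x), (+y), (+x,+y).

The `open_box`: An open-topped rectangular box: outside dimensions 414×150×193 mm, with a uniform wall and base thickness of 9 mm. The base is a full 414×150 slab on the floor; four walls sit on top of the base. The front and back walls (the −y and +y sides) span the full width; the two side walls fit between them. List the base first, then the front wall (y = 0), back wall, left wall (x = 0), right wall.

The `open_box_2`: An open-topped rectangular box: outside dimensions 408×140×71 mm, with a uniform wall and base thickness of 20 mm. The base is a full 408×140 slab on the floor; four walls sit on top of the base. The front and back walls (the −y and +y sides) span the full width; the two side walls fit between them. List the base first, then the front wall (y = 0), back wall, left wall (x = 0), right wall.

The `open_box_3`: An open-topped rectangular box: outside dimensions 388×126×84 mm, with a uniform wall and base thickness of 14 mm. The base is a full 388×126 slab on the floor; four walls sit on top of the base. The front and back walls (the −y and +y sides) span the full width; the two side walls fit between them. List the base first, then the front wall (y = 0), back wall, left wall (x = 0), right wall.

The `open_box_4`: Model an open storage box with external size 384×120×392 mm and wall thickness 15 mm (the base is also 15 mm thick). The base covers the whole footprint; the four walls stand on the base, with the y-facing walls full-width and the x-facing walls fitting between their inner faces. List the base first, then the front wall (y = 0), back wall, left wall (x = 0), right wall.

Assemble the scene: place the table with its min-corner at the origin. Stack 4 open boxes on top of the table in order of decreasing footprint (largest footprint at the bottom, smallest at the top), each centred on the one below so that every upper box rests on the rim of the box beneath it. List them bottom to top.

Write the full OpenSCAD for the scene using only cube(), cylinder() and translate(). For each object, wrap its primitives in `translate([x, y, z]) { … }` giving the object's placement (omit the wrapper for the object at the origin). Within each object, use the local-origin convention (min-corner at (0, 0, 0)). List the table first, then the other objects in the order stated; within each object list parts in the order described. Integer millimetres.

translate([0, 0, 661]) cube([1260, 668, 49]);
translate([74, 74, 0]) cylinder(h = 661, r = 29);
translate([1186, 74, 0]) cylinder(h = 661, r = 29);
translate([74, 594, 0]) cylinder(h = 661, r = 29);
translate([1186, 594, 0]) cylinder(h = 661, r = 29);
translate([423, 259, 710]) {
  cube([414, 150, 9]);
  translate([0, 0, 9]) cube([414, 9, 184]);
  translate([0, 141, 9]) cube([414, 9, 184]);
  translate([0, 9, 9]) cube([9, 132, 184]);
  translate([405, 9, 9]) cube([9, 132, 184]);
}
translate([426, 264, 903]) {
  cube([408, 140, 20]);
  translate([0, 0, 20]) cube([408, 20, 51]);
  translate([0, 120, 20]) cube([408, 20, 51]);
  translate([0, 20, 20]) cube([20, 100, 51]);
  translate([388, 20, 20]) cube([20, 100, 51]);
}
translate([436, 271, 974]) {
  cube([388, 126, 14]);
  translate([0, 0, 14]) cube([388, 14, 70]);
  translate([0, 112, 14]) cube([388, 14, 70]);
  translate([0, 14, 14]) cube([14, 98, 70]);
  translate([374, 14, 14]) cube([14, 98, 70]);
}
translate([438, 274, 1058]) {
  cube([384, 120, 15]);
  translate([0, 0, 15]) cube([384, 15, 377]);
  translate([0, 105, 15]) cube([384, 15, 377]);
  translate([0, 15, 15]) cube([15, 90, 377]);
  translate([369, 15, 15]) cube([15, 90, 377]);
}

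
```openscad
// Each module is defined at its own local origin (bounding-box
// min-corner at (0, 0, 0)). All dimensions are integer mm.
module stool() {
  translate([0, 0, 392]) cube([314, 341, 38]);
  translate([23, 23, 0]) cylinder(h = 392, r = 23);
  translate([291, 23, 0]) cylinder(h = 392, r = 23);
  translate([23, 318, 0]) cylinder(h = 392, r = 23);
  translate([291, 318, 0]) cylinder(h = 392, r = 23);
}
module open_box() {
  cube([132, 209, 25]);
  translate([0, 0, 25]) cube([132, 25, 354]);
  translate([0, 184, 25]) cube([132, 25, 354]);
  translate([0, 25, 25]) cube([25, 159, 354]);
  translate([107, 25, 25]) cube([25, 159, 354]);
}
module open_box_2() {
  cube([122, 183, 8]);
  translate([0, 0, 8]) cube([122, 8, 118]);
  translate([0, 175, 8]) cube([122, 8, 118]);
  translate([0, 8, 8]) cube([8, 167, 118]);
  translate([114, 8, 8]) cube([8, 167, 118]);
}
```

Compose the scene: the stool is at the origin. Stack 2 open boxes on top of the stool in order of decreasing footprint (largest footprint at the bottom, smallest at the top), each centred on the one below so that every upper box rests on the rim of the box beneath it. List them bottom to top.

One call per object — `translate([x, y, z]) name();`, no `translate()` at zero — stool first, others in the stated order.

stool();
translate([91, 66, 430]) open_box();
translate([96, 79, 809]) open_box_2();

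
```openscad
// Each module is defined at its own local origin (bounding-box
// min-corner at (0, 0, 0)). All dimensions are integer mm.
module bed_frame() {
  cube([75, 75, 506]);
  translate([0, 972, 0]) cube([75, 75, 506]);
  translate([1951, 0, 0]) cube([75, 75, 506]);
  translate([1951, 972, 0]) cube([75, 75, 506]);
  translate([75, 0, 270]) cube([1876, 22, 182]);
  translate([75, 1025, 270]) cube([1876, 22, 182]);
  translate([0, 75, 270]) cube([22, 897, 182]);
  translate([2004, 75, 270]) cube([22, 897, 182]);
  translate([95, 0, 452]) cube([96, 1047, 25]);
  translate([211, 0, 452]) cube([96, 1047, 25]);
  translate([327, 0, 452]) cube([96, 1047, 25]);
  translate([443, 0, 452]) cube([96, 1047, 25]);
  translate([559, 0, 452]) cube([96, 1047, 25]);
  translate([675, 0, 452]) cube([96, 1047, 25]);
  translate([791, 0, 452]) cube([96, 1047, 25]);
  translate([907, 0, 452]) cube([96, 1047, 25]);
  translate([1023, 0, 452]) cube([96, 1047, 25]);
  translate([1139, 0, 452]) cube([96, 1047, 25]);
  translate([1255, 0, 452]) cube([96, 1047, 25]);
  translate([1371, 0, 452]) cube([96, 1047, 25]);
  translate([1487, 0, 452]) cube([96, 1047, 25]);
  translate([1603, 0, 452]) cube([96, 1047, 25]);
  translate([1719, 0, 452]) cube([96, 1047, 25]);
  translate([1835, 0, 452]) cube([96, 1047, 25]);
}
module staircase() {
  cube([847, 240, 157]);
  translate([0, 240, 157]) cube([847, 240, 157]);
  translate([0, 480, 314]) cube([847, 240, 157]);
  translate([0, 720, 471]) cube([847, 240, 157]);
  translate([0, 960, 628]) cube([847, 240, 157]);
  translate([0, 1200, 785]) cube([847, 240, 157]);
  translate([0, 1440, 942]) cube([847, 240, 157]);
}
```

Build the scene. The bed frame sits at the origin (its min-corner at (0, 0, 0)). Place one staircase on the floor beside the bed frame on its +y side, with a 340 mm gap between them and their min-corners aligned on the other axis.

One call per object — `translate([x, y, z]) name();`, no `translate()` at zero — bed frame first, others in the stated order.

bed_frame();
translate([0, 1387, 0]) staircase();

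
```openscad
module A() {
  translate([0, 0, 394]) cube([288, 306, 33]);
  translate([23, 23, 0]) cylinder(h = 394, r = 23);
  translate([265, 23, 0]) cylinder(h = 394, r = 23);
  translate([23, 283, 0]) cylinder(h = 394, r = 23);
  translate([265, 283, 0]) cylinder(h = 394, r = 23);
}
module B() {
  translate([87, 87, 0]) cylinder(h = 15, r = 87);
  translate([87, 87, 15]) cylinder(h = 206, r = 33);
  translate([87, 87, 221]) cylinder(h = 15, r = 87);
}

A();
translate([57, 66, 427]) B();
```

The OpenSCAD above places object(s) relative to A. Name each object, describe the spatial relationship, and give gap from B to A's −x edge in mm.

A is a stool. B is a spool. The spool is on top of the stool, centred. The gap from the spool to the stool's −x edge is 57 mm.

The spool's min-x is at 57; the stool's min-x is 0; gap = 57 mm.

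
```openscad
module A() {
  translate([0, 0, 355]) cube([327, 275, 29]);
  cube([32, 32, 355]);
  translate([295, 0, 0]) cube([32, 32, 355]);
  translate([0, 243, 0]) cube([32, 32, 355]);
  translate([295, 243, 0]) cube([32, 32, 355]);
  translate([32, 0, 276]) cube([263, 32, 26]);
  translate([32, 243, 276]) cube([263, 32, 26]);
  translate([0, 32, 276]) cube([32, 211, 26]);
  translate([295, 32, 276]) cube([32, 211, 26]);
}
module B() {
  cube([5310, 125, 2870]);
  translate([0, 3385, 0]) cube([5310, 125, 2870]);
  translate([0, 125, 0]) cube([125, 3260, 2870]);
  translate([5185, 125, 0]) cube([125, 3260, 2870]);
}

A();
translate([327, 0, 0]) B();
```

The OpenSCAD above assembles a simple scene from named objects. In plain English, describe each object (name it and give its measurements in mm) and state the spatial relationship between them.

A is a four-legged stool. The seat is 327×275 mm, 29 mm thick, top at z = 384 mm. It stands on four square legs, each 32×32 mm in cross-section, from z = 0 to the seat underside, each flush with a corner of the seat. Four stretchers, 32 mm wide and 26 mm tall, connect adjacent legs with their undersides at z = 276 mm, each running between the inner faces of the legs it joins and aligned with the legs' outer faces on the other axis.

B is the wall frame of a small rectangular building: four walls, each 2870 mm tall and 125 mm thick, enclosing a footprint 5310 mm (x) by 3510 mm (y) outside-to-outside, with no floor or roof. The front and back walls (the −y and +y sides) span the full width; the two side walls fit between them.

The house frame is against the stool's +x side, with their −y faces flush.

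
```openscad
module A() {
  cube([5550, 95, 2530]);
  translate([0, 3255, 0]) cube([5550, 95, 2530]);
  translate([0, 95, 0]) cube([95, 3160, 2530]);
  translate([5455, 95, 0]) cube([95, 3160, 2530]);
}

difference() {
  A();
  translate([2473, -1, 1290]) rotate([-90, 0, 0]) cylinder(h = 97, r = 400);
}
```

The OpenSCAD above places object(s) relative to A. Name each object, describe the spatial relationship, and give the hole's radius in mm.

The subtracted cylinder has r = 400 mm.

A is a house frame. The house frame has a circular hole through its front wall. The hole's radius is 400 mm.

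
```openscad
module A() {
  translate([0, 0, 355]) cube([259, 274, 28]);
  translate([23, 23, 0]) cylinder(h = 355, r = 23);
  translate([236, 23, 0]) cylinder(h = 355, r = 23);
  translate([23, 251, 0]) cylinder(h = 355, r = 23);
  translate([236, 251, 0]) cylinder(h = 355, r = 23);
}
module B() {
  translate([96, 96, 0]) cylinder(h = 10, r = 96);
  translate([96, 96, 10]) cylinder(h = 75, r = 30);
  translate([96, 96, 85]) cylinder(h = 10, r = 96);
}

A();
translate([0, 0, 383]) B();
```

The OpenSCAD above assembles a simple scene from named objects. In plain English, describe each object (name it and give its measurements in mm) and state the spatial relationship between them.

A is a four-legged stool. The seat is 259×274 mm, 28 mm thick, top at z = 383 mm. It stands on four round legs, each 46 mm in diameter, from z = 0 to the seat underside, each leg's axis is inset half a diameter from the nearest pair of seat edges (so the leg's bounding box is flush with the corner).

B is a spool: two coaxial disc flanges of radius 96 mm and thickness 10 mm, joined by a core cylinder of radius 30 mm and height 75 mm. The lower flange rests on z = 0 and the three cylinders share a vertical axis.

The spool is on top of the stool.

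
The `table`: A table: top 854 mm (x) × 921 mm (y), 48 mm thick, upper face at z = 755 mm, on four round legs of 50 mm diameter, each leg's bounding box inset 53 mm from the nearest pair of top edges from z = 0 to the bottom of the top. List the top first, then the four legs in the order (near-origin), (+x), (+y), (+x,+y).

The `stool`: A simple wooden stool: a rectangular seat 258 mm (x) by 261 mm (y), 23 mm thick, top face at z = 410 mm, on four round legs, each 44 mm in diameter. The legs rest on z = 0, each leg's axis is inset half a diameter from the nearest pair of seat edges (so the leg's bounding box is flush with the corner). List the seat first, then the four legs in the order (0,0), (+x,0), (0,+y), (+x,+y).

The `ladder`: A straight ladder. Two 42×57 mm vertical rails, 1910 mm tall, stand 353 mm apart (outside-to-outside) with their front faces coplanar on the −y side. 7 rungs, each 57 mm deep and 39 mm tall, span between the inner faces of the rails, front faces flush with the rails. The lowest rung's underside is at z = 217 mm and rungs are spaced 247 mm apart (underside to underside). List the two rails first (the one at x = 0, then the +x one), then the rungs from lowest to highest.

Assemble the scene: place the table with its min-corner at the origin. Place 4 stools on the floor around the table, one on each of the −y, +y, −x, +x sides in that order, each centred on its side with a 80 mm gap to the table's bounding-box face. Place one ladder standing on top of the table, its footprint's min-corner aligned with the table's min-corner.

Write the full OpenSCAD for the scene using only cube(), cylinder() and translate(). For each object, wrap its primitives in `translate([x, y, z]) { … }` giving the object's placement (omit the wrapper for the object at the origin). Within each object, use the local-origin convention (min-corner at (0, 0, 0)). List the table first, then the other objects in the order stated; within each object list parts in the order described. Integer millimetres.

translate([0, 0, 707]) cube([854, 921, 48]);
translate([78, 78, 0]) cylinder(h = 707, r = 25);
translate([776, 78, 0]) cylinder(h = 707, r = 25);
translate([78, 843, 0]) cylinder(h = 707, r = 25);
translate([776, 843, 0]) cylinder(h = 707, r = 25);
translate([298, -341, 0]) {
  translate([0, 0, 387]) cube([258, 261, 23]);
  translate([22, 22, 0]) cylinder(h = 387, r = 22);
  translate([236, 22, 0]) cylinder(h = 387, r = 22);
  translate([22, 239, 0]) cylinder(h = 387, r = 22);
  translate([236, 239, 0]) cylinder(h = 387, r = 22);
}
translate([298, 1001, 0]) {
  translate([0, 0, 387]) cube([258, 261, 23]);
  translate([22, 22, 0]) cylinder(h = 387, r = 22);
  translate([236, 22, 0]) cylinder(h = 387, r = 22);
  translate([22, 239, 0]) cylinder(h = 387, r = 22);
  translate([236, 239, 0]) cylinder(h = 387, r = 22);
}
translate([-338, 330, 0]) {
  translate([0, 0, 387]) cube([258, 261, 23]);
  translate([22, 22, 0]) cylinder(h = 387, r = 22);
  translate([236, 22, 0]) cylinder(h = 387, r = 22);
  translate([22, 239, 0]) cylinder(h = 387, r = 22);
  translate([236, 239, 0]) cylinder(h = 387, r = 22);
}
translate([934, 330, 0]) {
  translate([0, 0, 387]) cube([258, 261, 23]);
  translate([22, 22, 0]) cylinder(h = 387, r = 22);
  translate([236, 22, 0]) cylinder(h = 387, r = 22);
  translate([22, 239, 0]) cylinder(h = 387, r = 22);
  translate([236, 239, 0]) cylinder(h = 387, r = 22);
}
translate([0, 0, 755]) {
  cube([42, 57, 1910]);
  translate([311, 0, 0]) cube([42, 57, 1910]);
  translate([42, 0, 217]) cube([269, 57, 39]);
  translate([42, 0, 464]) cube([269, 57, 39]);
  translate([42, 0, 711]) cube([269, 57, 39]);
  translate([42, 0, 958]) cube([269, 57, 39]);
  translate([42, 0, 1205]) cube([269, 57, 39]);
  translate([42, 0, 1452]) cube([269, 57, 39]);
  translate([42, 0, 1699]) cube([269, 57, 39]);
}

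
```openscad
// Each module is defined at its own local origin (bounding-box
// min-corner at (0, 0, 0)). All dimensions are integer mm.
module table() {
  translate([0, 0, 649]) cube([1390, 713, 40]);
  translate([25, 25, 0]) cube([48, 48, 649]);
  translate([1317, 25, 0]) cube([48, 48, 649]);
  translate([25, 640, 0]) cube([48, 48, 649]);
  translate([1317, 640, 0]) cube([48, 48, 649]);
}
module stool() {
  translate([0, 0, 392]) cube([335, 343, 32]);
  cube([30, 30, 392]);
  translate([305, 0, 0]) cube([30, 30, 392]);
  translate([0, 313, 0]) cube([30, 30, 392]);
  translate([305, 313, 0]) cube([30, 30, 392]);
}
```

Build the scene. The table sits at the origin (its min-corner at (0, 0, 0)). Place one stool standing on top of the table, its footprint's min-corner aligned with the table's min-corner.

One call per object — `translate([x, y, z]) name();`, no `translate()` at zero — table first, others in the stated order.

table();
translate([0, 0, 689]) stool();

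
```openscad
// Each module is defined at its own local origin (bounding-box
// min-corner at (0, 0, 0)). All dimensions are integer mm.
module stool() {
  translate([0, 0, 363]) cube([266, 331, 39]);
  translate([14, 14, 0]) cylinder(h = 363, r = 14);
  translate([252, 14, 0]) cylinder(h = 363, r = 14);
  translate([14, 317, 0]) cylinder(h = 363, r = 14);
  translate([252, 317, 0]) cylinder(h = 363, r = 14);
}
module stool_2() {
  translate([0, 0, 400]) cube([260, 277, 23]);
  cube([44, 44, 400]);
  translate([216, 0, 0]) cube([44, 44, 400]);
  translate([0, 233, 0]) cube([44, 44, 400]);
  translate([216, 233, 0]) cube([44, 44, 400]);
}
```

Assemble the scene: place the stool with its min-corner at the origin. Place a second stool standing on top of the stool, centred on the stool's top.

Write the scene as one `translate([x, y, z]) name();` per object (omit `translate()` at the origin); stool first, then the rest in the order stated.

stool();
translate([3, 27, 402]) stool_2();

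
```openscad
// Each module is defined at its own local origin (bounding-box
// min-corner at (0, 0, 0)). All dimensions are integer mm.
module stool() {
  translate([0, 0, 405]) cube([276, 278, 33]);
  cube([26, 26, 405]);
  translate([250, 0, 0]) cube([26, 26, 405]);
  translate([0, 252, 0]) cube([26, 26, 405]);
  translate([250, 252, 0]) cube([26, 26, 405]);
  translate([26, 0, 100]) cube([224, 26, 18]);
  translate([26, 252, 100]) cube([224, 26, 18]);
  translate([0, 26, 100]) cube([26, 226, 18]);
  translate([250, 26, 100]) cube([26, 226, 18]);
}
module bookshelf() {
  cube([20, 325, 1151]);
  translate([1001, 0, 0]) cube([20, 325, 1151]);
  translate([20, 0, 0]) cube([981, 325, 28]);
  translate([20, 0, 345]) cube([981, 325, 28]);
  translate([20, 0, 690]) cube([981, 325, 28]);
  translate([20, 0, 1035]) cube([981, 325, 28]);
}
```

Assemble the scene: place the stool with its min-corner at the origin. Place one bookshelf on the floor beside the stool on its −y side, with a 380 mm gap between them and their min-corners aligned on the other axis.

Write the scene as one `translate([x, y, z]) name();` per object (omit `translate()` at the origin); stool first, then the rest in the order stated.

stool();
translate([0, -705, 0]) bookshelf();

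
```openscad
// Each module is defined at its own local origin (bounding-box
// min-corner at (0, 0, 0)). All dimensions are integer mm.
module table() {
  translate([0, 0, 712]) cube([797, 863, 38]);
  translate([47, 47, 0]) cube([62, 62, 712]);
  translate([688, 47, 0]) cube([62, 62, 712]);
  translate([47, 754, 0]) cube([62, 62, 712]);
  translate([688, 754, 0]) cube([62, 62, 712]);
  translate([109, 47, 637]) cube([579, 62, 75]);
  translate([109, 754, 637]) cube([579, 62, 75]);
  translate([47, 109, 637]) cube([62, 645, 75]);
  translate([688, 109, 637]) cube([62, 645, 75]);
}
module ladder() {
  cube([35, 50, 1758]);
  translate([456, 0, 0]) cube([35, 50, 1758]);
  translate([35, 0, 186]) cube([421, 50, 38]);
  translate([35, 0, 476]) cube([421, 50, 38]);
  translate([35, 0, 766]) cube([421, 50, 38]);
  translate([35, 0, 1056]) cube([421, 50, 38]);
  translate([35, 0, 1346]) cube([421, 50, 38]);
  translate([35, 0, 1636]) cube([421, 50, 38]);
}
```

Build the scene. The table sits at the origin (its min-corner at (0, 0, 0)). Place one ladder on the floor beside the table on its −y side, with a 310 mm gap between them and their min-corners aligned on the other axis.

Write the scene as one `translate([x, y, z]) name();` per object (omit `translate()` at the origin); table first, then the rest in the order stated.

table();
translate([0, -360, 0]) ladder();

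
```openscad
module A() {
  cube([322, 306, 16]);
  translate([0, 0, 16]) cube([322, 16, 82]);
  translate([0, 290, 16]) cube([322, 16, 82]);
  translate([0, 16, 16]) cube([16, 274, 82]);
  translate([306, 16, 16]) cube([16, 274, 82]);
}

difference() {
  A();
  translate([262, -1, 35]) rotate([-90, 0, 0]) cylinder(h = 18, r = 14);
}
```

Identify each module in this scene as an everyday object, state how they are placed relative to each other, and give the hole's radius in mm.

The subtracted cylinder has r = 14 mm.

A is an open box. The open box has a circular hole through its front wall. The hole's radius is 14 mm.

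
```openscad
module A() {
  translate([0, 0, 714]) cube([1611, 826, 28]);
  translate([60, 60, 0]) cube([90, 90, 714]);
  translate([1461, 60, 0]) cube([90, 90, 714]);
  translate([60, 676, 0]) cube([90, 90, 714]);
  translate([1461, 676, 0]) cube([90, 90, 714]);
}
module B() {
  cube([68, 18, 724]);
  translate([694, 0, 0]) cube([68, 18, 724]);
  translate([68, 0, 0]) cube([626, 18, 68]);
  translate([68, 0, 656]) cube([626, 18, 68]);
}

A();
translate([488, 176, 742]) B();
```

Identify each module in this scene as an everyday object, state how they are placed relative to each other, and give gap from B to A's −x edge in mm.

A is a table. B is a picture frame. The picture frame is on top of the table. The gap from the picture frame to the table's −x edge is 488 mm.

The picture frame's min-x is at 488; the table's min-x is 0; gap = 488 mm.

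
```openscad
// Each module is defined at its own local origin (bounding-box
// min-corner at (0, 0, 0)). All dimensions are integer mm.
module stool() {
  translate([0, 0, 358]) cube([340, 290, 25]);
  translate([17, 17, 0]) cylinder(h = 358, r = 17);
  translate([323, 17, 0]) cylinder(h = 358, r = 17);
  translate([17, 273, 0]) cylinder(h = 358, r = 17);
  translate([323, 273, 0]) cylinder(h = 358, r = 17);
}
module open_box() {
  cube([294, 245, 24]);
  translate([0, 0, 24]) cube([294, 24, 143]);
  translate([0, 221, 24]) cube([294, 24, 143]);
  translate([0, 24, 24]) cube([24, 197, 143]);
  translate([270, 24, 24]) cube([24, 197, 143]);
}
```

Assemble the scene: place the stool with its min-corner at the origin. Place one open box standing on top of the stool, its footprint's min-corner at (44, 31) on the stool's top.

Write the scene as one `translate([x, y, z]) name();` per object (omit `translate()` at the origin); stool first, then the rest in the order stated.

stool();
translate([44, 31, 383]) open_box();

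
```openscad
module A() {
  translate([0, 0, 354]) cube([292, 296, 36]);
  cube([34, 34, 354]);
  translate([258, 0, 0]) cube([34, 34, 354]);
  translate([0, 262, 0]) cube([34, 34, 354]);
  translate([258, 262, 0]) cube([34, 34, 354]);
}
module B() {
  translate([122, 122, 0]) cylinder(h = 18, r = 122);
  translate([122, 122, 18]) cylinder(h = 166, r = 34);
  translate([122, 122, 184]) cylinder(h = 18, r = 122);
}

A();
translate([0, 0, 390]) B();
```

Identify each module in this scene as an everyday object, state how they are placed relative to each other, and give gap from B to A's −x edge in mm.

The spool's min-x is at 0; the stool's min-x is 0; gap = 0 mm.

A is a stool. B is a spool. The spool is on top of the stool. The gap from the spool to the stool's −x edge is 0 mm.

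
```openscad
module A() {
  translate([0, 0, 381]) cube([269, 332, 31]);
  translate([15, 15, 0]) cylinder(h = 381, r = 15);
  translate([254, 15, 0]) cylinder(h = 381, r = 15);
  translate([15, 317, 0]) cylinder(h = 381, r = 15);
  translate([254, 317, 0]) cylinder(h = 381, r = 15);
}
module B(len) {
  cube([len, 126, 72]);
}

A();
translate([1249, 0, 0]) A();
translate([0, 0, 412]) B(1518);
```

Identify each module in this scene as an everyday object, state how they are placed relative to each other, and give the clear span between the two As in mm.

Second stool starts at x = 1249; first ends at x = 269; clear span = 1249 − 269 = 980 mm.

A is a stool. B is a beam. A beam spans the tops of two stools. The clear span between the two stools is 980 mm.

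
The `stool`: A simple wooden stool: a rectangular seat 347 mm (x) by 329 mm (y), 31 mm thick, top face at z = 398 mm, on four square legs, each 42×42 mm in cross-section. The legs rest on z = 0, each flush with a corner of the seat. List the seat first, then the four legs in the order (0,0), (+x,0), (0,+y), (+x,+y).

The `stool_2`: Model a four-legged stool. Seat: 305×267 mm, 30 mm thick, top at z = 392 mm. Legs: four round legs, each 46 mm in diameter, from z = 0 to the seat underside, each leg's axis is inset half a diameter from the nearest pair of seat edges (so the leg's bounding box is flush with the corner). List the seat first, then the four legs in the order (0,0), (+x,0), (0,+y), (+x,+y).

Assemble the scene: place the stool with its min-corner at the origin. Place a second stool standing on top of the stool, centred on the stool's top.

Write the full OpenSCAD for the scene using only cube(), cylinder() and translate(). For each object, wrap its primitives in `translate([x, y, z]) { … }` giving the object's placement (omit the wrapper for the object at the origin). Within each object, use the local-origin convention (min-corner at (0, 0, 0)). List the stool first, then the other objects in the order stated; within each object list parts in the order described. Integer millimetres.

translate([0, 0, 367]) cube([347, 329, 31]);
cube([42, 42, 367]);
translate([305, 0, 0]) cube([42, 42, 367]);
translate([0, 287, 0]) cube([42, 42, 367]);
translate([305, 287, 0]) cube([42, 42, 367]);
translate([21, 31, 398]) {
  translate([0, 0, 362]) cube([305, 267, 30]);
  translate([23, 23, 0]) cylinder(h = 362, r = 23);
  translate([282, 23, 0]) cylinder(h = 362, r = 23);
  translate([23, 244, 0]) cylinder(h = 362, r = 23);
  translate([282, 244, 0]) cylinder(h = 362, r = 23);
}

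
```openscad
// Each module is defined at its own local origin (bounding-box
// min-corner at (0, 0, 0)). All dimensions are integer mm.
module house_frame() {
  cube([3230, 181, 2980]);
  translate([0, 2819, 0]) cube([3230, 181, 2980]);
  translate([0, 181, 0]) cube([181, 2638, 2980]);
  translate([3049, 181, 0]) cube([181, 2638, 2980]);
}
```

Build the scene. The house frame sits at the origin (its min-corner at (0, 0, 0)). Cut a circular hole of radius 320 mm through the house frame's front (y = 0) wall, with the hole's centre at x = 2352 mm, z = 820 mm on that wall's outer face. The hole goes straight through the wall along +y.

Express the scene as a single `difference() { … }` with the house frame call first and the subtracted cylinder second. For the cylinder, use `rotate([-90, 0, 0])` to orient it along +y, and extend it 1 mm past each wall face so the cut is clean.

difference() {
  house_frame();
  translate([2352, -1, 820]) rotate([-90, 0, 0]) cylinder(h = 183, r = 320);
}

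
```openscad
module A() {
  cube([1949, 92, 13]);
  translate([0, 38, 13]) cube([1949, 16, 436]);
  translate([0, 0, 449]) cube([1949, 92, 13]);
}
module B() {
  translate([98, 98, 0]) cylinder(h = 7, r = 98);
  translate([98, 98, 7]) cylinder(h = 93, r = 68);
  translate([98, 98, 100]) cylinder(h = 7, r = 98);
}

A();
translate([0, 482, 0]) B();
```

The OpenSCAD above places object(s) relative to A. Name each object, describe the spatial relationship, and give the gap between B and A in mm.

The spool's nearest face is 390 mm from the I-beam's +y face.

A is an I-beam. B is a spool. The spool is on the floor beside the I-beam on its +y side. The gap between the spool and the I-beam is 390 mm.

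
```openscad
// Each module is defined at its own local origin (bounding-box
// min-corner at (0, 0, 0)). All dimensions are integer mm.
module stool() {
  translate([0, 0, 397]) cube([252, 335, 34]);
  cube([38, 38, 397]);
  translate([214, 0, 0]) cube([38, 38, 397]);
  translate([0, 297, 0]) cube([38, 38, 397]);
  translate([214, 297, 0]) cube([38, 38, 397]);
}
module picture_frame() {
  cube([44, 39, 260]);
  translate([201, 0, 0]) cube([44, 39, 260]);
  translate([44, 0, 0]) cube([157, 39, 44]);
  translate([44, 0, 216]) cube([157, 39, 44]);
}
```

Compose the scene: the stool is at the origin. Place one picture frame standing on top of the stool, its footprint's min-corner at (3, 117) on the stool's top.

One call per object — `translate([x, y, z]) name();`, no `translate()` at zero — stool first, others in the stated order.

stool();
translate([3, 117, 431]) picture_frame();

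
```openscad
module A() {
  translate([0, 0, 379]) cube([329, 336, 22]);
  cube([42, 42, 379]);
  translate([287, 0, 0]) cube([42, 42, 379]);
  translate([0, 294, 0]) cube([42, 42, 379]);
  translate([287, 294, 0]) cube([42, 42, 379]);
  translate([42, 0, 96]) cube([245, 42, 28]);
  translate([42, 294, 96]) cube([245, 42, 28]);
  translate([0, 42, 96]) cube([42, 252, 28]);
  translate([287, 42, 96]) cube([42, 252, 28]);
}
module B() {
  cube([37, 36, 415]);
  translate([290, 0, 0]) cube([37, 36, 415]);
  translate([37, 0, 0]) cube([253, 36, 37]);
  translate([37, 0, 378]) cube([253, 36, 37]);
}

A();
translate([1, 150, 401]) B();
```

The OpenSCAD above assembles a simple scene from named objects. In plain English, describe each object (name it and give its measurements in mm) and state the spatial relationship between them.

A is a four-legged stool. The seat is a 329×336×22 mm slab whose top surface is at z = 401 mm; four square legs, each 42×42 mm in cross-section, run from the floor (z = 0) to the underside of the seat, each flush with a corner of the seat. Four stretchers, 42 mm wide and 28 mm tall, connect adjacent legs with their undersides at z = 96 mm, each running between the inner faces of the legs it joins and aligned with the legs' outer faces on the other axis.

B is a picture frame with a 253×341 mm rectangular opening (x by z) and a uniform 37 mm border on every side. Frame depth is 36 mm along y. It is built from two vertical stiles running the full outside height and two horizontal rails spanning the gap between the stiles.

The picture frame is on top of the stool, centred.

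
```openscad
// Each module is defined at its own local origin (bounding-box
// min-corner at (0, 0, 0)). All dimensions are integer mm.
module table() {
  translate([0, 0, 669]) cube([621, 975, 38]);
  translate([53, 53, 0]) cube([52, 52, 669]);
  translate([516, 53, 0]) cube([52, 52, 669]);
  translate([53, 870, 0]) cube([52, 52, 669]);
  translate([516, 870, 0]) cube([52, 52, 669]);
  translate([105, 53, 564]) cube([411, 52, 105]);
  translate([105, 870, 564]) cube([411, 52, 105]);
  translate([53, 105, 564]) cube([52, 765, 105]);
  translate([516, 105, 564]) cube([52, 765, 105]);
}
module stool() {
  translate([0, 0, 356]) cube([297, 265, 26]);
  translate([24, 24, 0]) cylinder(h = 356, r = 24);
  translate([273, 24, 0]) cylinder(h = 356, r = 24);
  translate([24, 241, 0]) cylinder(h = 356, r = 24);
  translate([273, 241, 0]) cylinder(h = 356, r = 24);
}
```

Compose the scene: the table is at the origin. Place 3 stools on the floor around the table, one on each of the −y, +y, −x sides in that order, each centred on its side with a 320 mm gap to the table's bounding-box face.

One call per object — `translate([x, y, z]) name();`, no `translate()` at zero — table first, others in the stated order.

table();
translate([162, -585, 0]) stool();
translate([162, 1295, 0]) stool();
translate([-617, 355, 0]) stool();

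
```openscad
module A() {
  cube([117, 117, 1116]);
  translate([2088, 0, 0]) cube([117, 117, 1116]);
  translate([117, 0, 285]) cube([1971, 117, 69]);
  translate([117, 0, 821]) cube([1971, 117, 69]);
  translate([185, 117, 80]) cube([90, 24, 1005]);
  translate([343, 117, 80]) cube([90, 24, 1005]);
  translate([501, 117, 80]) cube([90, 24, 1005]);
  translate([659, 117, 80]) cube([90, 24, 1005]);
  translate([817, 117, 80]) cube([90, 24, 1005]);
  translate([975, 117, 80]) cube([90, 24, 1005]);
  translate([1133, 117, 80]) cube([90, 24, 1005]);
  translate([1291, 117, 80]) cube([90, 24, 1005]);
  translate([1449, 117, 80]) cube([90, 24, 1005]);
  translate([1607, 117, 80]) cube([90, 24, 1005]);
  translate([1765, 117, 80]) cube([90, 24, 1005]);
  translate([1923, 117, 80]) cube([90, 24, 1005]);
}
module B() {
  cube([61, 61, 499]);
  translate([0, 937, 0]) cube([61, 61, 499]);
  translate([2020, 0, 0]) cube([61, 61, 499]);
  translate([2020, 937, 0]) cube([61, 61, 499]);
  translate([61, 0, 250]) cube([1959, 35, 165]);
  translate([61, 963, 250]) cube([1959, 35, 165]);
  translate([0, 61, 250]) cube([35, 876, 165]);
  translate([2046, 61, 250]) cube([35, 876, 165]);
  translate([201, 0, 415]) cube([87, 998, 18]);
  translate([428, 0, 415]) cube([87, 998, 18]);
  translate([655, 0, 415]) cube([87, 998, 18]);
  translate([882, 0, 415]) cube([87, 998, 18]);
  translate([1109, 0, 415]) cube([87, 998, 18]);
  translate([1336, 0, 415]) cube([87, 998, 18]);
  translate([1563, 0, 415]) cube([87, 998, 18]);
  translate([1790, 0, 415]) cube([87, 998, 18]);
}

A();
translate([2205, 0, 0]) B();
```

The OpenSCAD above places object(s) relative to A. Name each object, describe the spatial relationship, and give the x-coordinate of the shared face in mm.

The fence section's +x face and the bed frame's −x face are both at x = 2205 mm.

A is a fence section. B is a bed frame. The bed frame is against the fence section's +x side, with their −y faces flush. The x-coordinate of the shared face is 2205 mm.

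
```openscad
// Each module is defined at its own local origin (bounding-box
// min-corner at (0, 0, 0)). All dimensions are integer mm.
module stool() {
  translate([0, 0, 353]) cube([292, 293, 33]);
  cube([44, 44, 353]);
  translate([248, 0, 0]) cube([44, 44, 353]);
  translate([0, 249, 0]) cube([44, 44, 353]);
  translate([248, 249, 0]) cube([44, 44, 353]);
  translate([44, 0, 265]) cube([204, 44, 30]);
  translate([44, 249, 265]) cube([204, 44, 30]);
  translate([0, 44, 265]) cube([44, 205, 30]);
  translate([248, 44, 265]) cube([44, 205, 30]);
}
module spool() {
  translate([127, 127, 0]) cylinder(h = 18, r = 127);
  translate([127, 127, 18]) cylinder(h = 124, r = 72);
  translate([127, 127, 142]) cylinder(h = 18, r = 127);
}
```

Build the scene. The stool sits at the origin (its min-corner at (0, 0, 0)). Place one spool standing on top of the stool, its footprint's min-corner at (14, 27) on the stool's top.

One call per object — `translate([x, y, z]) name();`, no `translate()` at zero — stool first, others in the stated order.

stool();
translate([14, 27, 386]) spool();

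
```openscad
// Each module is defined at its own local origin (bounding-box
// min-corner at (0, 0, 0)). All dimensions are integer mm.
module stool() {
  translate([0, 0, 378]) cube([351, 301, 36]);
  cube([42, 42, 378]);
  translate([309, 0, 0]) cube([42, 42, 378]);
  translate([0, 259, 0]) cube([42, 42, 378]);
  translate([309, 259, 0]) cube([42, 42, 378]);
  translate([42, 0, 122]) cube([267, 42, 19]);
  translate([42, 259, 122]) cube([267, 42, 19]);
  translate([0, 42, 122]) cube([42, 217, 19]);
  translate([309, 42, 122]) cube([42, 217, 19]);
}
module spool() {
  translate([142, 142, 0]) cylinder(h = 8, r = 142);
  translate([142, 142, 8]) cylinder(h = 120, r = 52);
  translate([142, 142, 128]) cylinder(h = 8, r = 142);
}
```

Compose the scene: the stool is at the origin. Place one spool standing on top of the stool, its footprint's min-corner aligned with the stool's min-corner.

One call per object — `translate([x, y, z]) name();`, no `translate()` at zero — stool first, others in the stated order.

stool();
translate([0, 0, 414]) spool();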